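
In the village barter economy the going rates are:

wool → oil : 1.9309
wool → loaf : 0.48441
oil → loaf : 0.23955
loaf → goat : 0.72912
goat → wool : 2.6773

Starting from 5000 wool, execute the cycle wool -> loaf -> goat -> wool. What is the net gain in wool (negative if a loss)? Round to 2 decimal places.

-271.98

5000 wool × 0.48441 = 2422.05 loaf
2422.05 loaf × 0.72912 = 1765.965096 goat
1765.965096 goat × 2.6773 = 4728.0183515208 wool
Net change: 4728.0183515208 − 5000 = -271.9816484792 wool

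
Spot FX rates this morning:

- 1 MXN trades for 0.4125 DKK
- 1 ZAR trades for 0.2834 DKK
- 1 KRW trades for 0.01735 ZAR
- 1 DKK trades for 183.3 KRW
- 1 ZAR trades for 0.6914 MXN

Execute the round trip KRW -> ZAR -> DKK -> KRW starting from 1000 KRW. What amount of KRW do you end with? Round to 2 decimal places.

901.28

1000 KRW × 0.01735 = 17.35 ZAR
17.35 ZAR × 0.2834 = 4.91699 DKK
4.91699 DKK × 183.3 = 901.284267 KRW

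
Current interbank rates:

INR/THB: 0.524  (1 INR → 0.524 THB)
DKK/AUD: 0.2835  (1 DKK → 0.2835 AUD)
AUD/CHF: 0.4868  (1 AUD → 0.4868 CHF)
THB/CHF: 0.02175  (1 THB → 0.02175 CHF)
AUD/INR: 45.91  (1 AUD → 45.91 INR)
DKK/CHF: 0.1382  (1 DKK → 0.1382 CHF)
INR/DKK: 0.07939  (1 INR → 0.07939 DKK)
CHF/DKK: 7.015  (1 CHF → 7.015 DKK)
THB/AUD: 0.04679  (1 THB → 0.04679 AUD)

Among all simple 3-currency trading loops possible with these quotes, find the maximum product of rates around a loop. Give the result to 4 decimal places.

1.1256

THB→AUD→INR→THB: 0.04679 × 45.91 × 0.524 = 1.12562
DKK→AUD→INR→DKK: 0.2835 × 45.91 × 0.07939 = 1.03330
DKK→AUD→CHF→DKK: 0.2835 × 0.4868 × 7.015 = 0.96812
Maximum is THB→AUD→INR→THB at 1.1256; arbitrage exists.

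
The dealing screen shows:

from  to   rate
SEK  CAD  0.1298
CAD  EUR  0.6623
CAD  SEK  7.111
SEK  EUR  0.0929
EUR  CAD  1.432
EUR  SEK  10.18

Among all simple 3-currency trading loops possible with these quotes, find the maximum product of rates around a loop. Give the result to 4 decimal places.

EUR→CAD→SEK→EUR: 1.432 × 7.111 × 0.0929 = 0.94600
EUR→SEK→CAD→EUR: 10.18 × 0.1298 × 0.6623 = 0.87514
Maximum is EUR→CAD→SEK→EUR at 0.9460; no arbitrage — every cycle loses value.

0.9460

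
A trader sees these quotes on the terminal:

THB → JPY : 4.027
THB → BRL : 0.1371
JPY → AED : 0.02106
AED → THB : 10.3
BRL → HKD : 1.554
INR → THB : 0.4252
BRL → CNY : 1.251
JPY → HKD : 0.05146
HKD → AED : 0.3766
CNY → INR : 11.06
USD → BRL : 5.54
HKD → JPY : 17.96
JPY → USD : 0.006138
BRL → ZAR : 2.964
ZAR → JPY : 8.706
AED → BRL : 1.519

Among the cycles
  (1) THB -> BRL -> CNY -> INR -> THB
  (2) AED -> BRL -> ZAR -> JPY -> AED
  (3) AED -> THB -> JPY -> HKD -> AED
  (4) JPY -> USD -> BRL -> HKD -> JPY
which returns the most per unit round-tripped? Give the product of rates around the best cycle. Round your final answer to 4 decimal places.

(1) 0.1371 × 1.251 × 11.06 × 0.4252 = 0.80657
(2) 1.519 × 2.964 × 8.706 × 0.02106 = 0.82549
(3) 10.3 × 4.027 × 0.05146 × 0.3766 = 0.80384
(4) 0.006138 × 5.54 × 1.554 × 17.96 = 0.94906
Highest is cycle (4) at 0.9491 (≤1, no arbitrage).

0.9491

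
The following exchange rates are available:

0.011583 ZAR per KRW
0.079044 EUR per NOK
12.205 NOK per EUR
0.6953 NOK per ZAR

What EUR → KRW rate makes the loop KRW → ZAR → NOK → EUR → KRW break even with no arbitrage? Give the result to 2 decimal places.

1570.86

Known legs of the cycle: 0.011583 × 0.6953 × 0.079044 = 0.0006365934931356
For no arbitrage the full-cycle product must be 1, so the missing rate is 1 / 0.0006365934931356 ≈ 1570.8612.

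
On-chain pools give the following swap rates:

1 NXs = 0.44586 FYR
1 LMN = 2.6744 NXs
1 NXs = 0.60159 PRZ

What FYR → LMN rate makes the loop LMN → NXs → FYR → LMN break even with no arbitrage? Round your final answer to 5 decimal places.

0.83864

Known legs of the cycle: 2.6744 × 0.44586 = 1.192407984
For no arbitrage the full-cycle product must be 1, so the missing rate is 1 / 1.192407984 ≈ 0.8386391.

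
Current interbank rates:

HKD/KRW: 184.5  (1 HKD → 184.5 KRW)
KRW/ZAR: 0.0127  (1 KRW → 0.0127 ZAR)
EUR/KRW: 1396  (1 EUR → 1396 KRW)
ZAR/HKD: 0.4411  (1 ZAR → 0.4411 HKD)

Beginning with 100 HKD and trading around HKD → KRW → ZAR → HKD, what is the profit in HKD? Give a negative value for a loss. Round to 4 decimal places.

100 HKD × 184.5 = 18450 KRW
18450 KRW × 0.0127 = 234.315 ZAR
234.315 ZAR × 0.4411 = 103.3563465 HKD
Net change: 103.3563465 − 100 = 3.3563465 HKD

3.3563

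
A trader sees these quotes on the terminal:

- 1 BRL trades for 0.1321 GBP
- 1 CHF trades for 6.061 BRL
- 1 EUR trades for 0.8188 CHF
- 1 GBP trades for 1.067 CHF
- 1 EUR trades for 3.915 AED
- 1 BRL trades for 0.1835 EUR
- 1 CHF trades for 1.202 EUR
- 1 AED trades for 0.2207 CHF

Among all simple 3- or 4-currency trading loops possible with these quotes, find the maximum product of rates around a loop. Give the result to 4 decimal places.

1.0386

CHF→EUR→AED→CHF: 1.202 × 3.915 × 0.2207 = 1.03858
CHF→BRL→EUR→AED→CHF: 6.061 × 0.1835 × 3.915 × 0.2207 = 0.96098
CHF→BRL→EUR→CHF: 6.061 × 0.1835 × 0.8188 = 0.91066
GBP→CHF→BRL→GBP: 1.067 × 6.061 × 0.1321 = 0.85430
Maximum is CHF→EUR→AED→CHF at 1.0386; arbitrage exists.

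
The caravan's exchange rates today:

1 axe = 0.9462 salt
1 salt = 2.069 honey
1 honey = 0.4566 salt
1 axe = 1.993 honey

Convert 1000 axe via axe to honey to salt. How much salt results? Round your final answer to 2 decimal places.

910.00

1000 axe × 1.993 = 1993 honey
1993 honey × 0.4566 = 910.0038 salt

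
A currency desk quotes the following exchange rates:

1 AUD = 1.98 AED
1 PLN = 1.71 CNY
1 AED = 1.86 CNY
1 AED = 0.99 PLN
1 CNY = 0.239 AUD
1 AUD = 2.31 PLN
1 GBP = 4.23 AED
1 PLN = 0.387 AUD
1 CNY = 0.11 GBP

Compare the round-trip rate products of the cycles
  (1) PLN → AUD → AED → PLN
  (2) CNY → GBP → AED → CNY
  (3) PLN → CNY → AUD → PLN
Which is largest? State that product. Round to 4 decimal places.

(1) 0.387 × 1.98 × 0.99 = 0.75860
(2) 0.11 × 4.23 × 1.86 = 0.86546
(3) 1.71 × 0.239 × 2.31 = 0.94407
Highest is cycle (3) at 0.9441 (≤1, no arbitrage).

0.9441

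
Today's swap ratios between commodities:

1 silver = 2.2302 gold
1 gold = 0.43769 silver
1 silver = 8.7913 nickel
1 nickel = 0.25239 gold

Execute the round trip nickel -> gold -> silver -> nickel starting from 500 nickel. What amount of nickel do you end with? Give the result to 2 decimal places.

485.58

500 nickel × 0.25239 = 126.195 gold
126.195 gold × 0.43769 = 55.23428955 silver
55.23428955 silver × 8.7913 = 485.581209720915 nickel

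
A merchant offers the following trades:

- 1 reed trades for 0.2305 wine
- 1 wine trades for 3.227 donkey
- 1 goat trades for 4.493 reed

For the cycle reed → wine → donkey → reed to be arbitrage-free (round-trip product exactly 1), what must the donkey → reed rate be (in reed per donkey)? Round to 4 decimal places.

Known legs of the cycle: 0.2305 × 3.227 = 0.7438235
For no arbitrage the full-cycle product must be 1, so the missing rate is 1 / 0.7438235 ≈ 1.344405.

1.3444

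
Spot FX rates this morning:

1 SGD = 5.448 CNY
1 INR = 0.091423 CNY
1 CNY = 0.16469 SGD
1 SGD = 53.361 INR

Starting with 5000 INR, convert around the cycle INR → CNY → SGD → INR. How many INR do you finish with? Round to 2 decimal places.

5000 INR × 0.091423 = 457.115 CNY
457.115 CNY × 0.16469 = 75.28226935 SGD
75.28226935 SGD × 53.361 = 4017.13717478535 INR

4017.14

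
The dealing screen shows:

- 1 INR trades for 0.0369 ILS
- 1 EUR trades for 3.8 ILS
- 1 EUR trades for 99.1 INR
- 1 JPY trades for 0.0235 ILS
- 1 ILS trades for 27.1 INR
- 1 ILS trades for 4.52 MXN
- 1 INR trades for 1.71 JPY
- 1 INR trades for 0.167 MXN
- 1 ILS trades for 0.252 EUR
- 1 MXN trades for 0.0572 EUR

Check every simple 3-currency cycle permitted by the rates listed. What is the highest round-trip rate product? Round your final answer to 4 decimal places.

1.0890

ILS→INR→JPY→ILS: 27.1 × 1.71 × 0.0235 = 1.08901
ILS→MXN→EUR→ILS: 4.52 × 0.0572 × 3.8 = 0.98247
INR→MXN→EUR→INR: 0.167 × 0.0572 × 99.1 = 0.94664
ILS→EUR→INR→ILS: 0.252 × 99.1 × 0.0369 = 0.92151
Maximum is ILS→INR→JPY→ILS at 1.0890; arbitrage exists.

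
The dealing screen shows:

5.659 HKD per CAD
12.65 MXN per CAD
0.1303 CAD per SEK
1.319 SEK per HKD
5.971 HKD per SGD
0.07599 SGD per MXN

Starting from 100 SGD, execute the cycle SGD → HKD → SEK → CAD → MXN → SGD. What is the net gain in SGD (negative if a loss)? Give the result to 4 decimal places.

-1.3531

100 SGD × 5.971 = 597.1 HKD
597.1 HKD × 1.319 = 787.5749 SEK
787.5749 SEK × 0.1303 = 102.62100947 CAD
102.62100947 CAD × 12.65 = 1298.1557697955 MXN
1298.1557697955 MXN × 0.07599 = 98.646856946760045 SGD
Net change: 98.646856946760045 − 100 = -1.353143053239955 SGD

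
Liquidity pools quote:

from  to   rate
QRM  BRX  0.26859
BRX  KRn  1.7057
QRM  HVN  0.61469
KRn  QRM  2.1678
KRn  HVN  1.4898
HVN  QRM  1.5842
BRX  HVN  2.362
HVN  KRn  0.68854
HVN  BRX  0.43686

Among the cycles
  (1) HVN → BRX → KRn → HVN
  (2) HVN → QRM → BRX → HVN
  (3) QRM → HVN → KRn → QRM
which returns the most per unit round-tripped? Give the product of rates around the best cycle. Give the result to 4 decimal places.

1.1101

(1) 0.43686 × 1.7057 × 1.4898 = 1.11013
(2) 1.5842 × 0.26859 × 2.362 = 1.00503
(3) 0.61469 × 0.68854 × 2.1678 = 0.91750
Highest is cycle (1) at 1.1101 (>1, arbitrage).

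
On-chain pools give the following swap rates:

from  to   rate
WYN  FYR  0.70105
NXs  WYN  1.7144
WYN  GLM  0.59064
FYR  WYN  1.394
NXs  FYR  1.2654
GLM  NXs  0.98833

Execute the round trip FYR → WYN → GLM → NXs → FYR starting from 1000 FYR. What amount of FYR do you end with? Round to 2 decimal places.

1029.71

1000 FYR × 1.394 = 1394 WYN
1394 WYN × 0.59064 = 823.35216 GLM
823.35216 GLM × 0.98833 = 813.7436402928 NXs
813.7436402928 NXs × 1.2654 = 1029.71120242650912 FYR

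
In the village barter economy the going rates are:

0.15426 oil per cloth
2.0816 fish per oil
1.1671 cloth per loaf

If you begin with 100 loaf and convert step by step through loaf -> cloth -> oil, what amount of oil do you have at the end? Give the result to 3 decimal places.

100 loaf × 1.1671 = 116.71 cloth
116.71 cloth × 0.15426 = 18.0036846 oil

18.004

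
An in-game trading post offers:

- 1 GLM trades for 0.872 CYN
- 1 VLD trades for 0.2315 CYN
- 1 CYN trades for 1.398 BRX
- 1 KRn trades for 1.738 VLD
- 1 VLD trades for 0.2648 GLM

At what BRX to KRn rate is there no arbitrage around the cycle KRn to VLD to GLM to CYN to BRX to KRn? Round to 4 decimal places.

Known legs of the cycle: 1.738 × 0.2648 × 0.872 × 1.398 = 0.5610368780544
For no arbitrage the full-cycle product must be 1, so the missing rate is 1 / 0.5610368780544 ≈ 1.782414.

1.7824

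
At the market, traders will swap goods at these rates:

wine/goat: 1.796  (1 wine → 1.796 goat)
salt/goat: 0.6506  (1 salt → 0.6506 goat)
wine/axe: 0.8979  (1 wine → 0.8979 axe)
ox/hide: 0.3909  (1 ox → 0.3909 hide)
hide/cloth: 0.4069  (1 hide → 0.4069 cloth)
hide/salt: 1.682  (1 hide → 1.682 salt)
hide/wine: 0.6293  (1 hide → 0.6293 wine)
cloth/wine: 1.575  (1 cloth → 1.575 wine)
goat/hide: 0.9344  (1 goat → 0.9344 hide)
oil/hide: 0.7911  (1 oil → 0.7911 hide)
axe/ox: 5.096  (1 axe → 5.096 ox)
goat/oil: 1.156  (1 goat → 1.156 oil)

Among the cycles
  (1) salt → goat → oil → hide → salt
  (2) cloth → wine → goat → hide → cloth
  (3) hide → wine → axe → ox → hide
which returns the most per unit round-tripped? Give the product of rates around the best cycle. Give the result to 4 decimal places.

(1) 0.6506 × 1.156 × 0.7911 × 1.682 = 1.00076
(2) 1.575 × 1.796 × 0.9344 × 0.4069 = 1.07549
(3) 0.6293 × 0.8979 × 5.096 × 0.3909 = 1.12559
Highest is cycle (3) at 1.1256 (>1, arbitrage).

1.1256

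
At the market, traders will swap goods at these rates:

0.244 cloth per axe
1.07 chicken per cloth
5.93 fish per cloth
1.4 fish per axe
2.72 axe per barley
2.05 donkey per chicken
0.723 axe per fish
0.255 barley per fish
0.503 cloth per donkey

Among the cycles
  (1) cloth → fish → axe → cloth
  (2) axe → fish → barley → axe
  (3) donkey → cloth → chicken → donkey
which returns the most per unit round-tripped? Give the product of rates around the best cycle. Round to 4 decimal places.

(1) 5.93 × 0.723 × 0.244 = 1.04612
(2) 1.4 × 0.255 × 2.72 = 0.97104
(3) 0.503 × 1.07 × 2.05 = 1.10333
Highest is cycle (3) at 1.1033 (>1, arbitrage).

1.1033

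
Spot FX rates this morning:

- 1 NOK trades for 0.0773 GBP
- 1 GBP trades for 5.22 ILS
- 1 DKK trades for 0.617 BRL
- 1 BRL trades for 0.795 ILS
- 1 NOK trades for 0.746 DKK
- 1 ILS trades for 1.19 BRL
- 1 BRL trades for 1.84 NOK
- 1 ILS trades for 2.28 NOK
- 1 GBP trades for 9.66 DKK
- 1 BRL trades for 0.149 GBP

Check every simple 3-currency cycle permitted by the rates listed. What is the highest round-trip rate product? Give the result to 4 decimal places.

0.9256

ILS→BRL→GBP→ILS: 1.19 × 0.149 × 5.22 = 0.92556
ILS→NOK→GBP→ILS: 2.28 × 0.0773 × 5.22 = 0.91999
DKK→BRL→GBP→DKK: 0.617 × 0.149 × 9.66 = 0.88807
DKK→BRL→NOK→DKK: 0.617 × 1.84 × 0.746 = 0.84692
Maximum is ILS→BRL→GBP→ILS at 0.9256; no arbitrage — every cycle loses value.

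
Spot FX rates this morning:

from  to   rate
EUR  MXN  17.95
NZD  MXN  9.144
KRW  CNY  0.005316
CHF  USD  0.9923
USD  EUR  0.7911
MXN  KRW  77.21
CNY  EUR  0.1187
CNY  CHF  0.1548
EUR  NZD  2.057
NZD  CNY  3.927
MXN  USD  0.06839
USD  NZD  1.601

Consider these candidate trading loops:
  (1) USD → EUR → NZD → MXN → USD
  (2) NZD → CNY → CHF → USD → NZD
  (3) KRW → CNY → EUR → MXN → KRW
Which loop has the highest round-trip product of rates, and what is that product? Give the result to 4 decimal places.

1.0176

(1) 0.7911 × 2.057 × 9.144 × 0.06839 = 1.01764
(2) 3.927 × 0.1548 × 0.9923 × 1.601 = 0.96575
(3) 0.005316 × 0.1187 × 17.95 × 77.21 = 0.87453
Highest is cycle (1) at 1.0176 (>1, arbitrage).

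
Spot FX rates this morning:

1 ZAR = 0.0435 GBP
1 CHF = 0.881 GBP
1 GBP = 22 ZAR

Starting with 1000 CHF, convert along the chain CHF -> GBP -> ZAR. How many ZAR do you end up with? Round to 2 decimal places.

1000 CHF × 0.881 = 881 GBP
881 GBP × 22 = 19382 ZAR

19382.00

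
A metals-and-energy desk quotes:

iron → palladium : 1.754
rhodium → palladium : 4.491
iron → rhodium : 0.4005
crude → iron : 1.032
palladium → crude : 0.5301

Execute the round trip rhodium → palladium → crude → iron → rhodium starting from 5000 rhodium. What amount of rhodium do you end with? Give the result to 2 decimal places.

5000 rhodium × 4.491 = 22455 palladium
22455 palladium × 0.5301 = 11903.3955 crude
11903.3955 crude × 1.032 = 12284.304156 iron
12284.304156 iron × 0.4005 = 4919.863814478 rhodium

4919.86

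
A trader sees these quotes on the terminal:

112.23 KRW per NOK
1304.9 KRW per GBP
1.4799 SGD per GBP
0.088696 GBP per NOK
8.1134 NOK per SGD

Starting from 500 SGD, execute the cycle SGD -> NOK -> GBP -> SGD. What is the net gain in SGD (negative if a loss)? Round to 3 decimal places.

500 SGD × 8.1134 = 4056.7 NOK
4056.7 NOK × 0.088696 = 359.8130632 GBP
359.8130632 GBP × 1.4799 = 532.48735222968 SGD
Net change: 532.48735222968 − 500 = 32.48735222968 SGD

32.487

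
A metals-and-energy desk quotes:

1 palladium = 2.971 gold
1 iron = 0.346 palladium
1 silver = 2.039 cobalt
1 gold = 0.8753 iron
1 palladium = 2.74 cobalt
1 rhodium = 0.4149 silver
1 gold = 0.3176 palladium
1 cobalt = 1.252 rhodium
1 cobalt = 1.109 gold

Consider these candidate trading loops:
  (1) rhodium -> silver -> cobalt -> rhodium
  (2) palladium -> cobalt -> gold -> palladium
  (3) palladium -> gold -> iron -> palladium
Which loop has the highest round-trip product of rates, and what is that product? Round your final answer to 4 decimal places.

(1) 0.4149 × 2.039 × 1.252 = 1.05917
(2) 2.74 × 1.109 × 0.3176 = 0.96508
(3) 2.971 × 0.8753 × 0.346 = 0.89978
Highest is cycle (1) at 1.0592 (>1, arbitrage).

1.0592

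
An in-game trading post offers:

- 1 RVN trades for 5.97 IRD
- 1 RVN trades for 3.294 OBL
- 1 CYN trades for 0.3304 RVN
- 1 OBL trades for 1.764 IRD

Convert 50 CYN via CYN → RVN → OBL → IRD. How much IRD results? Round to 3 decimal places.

95.991

50 CYN × 0.3304 = 16.52 RVN
16.52 RVN × 3.294 = 54.41688 OBL
54.41688 OBL × 1.764 = 95.99137632 IRD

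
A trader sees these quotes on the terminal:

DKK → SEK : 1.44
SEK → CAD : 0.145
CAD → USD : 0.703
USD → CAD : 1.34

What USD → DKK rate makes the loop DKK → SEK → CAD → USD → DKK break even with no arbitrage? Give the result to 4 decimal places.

6.8126

Known legs of the cycle: 1.44 × 0.145 × 0.703 = 0.1467864
For no arbitrage the full-cycle product must be 1, so the missing rate is 1 / 0.1467864 ≈ 6.812620.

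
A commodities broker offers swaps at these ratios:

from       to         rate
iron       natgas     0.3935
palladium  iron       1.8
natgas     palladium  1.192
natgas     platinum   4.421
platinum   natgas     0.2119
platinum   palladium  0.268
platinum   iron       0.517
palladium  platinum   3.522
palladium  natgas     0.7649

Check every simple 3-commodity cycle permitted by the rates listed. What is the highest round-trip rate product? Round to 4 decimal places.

natgas→platinum→palladium→natgas: 4.421 × 0.268 × 0.7649 = 0.90627
natgas→platinum→iron→natgas: 4.421 × 0.517 × 0.3935 = 0.89941
natgas→palladium→platinum→natgas: 1.192 × 3.522 × 0.2119 = 0.88960
natgas→palladium→iron→natgas: 1.192 × 1.8 × 0.3935 = 0.84429
Maximum is natgas→platinum→palladium→natgas at 0.9063; no arbitrage — every cycle loses value.

0.9063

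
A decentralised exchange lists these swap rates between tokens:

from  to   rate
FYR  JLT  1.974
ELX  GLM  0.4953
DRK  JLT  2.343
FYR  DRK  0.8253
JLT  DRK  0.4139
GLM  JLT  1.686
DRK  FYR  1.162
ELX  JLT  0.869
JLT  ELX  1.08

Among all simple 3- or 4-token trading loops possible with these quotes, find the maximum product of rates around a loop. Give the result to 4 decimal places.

FYR→JLT→DRK→FYR: 1.974 × 0.4139 × 1.162 = 0.94940
GLM→JLT→ELX→GLM: 1.686 × 1.08 × 0.4953 = 0.90188
Maximum is FYR→JLT→DRK→FYR at 0.9494; no arbitrage — every cycle loses value.

0.9494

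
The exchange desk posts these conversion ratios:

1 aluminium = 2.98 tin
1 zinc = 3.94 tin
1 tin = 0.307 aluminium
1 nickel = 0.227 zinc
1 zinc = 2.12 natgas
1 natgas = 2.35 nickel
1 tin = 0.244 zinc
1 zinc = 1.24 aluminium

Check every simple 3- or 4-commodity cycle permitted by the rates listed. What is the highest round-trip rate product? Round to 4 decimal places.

1.1309

zinc→natgas→nickel→zinc: 2.12 × 2.35 × 0.227 = 1.13091
zinc→aluminium→tin→zinc: 1.24 × 2.98 × 0.244 = 0.90163
Maximum is zinc→natgas→nickel→zinc at 1.1309; arbitrage exists.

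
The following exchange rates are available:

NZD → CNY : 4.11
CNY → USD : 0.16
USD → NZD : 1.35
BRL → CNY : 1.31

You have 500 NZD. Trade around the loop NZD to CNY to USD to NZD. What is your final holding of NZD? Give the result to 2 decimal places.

443.88

500 NZD × 4.11 = 2055 CNY
2055 CNY × 0.16 = 328.8 USD
328.8 USD × 1.35 = 443.88 NZD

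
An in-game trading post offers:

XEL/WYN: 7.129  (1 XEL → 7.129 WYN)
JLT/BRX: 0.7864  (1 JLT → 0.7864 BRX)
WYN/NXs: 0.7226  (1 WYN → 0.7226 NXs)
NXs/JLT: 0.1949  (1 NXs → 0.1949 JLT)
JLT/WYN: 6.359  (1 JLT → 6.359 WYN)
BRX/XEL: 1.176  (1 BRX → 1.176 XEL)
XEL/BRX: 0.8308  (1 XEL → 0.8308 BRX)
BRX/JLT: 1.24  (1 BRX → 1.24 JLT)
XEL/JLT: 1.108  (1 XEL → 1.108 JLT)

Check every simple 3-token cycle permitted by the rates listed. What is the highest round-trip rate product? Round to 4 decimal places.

1.0247

XEL→JLT→BRX→XEL: 1.108 × 0.7864 × 1.176 = 1.02469
JLT→WYN→NXs→JLT: 6.359 × 0.7226 × 0.1949 = 0.89557
Maximum is XEL→JLT→BRX→XEL at 1.0247; arbitrage exists.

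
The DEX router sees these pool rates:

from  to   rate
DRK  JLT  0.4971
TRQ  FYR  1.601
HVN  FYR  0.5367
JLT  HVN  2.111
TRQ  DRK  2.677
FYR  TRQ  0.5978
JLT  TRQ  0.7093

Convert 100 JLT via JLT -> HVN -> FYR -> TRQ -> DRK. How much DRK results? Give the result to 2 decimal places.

181.31

100 JLT × 2.111 = 211.1 HVN
211.1 HVN × 0.5367 = 113.29737 FYR
113.29737 FYR × 0.5978 = 67.729167786 TRQ
67.729167786 TRQ × 2.677 = 181.310982163122 DRK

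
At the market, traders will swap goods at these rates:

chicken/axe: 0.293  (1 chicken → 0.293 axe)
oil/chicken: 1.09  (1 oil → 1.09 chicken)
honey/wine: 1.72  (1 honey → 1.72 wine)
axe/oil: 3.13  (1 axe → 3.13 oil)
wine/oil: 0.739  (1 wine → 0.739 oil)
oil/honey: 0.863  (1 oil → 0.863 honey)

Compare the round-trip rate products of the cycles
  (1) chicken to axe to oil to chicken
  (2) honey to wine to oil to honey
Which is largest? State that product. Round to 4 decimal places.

1.0969

(1) 0.293 × 3.13 × 1.09 = 0.99963
(2) 1.72 × 0.739 × 0.863 = 1.09694
Highest is cycle (2) at 1.0969 (>1, arbitrage).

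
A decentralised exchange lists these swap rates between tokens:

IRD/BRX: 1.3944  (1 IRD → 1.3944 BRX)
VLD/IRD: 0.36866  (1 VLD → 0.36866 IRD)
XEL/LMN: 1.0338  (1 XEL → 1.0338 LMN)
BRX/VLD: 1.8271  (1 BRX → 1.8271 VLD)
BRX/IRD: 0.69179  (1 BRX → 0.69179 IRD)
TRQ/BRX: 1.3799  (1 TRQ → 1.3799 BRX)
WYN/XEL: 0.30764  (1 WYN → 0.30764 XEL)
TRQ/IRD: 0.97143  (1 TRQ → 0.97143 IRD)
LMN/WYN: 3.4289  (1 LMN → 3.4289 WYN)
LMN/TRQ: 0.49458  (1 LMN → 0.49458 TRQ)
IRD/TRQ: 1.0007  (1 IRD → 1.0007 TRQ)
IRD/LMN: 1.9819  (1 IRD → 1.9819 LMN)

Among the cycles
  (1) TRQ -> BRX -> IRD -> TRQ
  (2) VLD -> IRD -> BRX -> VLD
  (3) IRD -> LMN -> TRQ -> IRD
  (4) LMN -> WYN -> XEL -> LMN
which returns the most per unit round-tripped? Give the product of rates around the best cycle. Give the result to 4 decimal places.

(1) 1.3799 × 0.69179 × 1.0007 = 0.95527
(2) 0.36866 × 1.3944 × 1.8271 = 0.93924
(3) 1.9819 × 0.49458 × 0.97143 = 0.95220
(4) 3.4289 × 0.30764 × 1.0338 = 1.09052
Highest is cycle (4) at 1.0905 (>1, arbitrage).

1.0905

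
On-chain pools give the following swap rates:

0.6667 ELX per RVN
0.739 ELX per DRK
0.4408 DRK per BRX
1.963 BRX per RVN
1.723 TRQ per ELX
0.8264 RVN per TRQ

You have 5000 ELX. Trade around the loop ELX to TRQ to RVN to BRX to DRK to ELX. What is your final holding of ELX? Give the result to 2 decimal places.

5000 ELX × 1.723 = 8615 TRQ
8615 TRQ × 0.8264 = 7119.436 RVN
7119.436 RVN × 1.963 = 13975.452868 BRX
13975.452868 BRX × 0.4408 = 6160.3796242144 DRK
6160.3796242144 DRK × 0.739 = 4552.5205422944416 ELX

4552.52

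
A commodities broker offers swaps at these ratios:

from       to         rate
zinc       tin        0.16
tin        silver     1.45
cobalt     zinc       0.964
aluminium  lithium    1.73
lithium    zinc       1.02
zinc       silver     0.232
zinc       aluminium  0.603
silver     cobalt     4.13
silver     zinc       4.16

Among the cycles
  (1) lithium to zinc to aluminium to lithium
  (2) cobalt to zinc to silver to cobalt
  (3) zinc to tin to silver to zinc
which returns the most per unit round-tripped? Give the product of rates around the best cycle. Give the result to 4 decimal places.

(1) 1.02 × 0.603 × 1.73 = 1.06405
(2) 0.964 × 0.232 × 4.13 = 0.92367
(3) 0.16 × 1.45 × 4.16 = 0.96512
Highest is cycle (1) at 1.0641 (>1, arbitrage).

1.0641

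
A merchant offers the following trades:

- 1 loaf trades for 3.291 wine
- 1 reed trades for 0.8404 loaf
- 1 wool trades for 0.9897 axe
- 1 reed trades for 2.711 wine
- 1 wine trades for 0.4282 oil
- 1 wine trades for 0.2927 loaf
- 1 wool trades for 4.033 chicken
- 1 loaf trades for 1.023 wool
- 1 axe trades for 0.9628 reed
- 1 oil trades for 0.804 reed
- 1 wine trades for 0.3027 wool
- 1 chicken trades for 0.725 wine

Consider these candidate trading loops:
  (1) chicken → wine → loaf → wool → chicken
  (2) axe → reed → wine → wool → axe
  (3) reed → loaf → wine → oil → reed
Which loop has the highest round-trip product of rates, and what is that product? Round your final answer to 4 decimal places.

0.9522

(1) 0.725 × 0.2927 × 1.023 × 4.033 = 0.87552
(2) 0.9628 × 2.711 × 0.3027 × 0.9897 = 0.78195
(3) 0.8404 × 3.291 × 0.4282 × 0.804 = 0.95217
Highest is cycle (3) at 0.9522 (≤1, no arbitrage).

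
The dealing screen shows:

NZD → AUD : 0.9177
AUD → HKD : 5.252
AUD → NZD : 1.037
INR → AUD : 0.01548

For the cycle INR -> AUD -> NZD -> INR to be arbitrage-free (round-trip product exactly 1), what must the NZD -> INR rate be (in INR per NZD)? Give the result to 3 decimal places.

Known legs of the cycle: 0.01548 × 1.037 = 0.01605276
For no arbitrage the full-cycle product must be 1, so the missing rate is 1 / 0.01605276 ≈ 62.29458.

62.295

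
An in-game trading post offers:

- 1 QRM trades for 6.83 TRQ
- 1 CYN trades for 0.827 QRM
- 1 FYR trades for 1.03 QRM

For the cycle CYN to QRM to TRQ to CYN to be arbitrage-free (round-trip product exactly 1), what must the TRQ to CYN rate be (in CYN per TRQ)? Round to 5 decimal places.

0.17704

Known legs of the cycle: 0.827 × 6.83 = 5.64841
For no arbitrage the full-cycle product must be 1, so the missing rate is 1 / 5.64841 ≈ 0.1770410.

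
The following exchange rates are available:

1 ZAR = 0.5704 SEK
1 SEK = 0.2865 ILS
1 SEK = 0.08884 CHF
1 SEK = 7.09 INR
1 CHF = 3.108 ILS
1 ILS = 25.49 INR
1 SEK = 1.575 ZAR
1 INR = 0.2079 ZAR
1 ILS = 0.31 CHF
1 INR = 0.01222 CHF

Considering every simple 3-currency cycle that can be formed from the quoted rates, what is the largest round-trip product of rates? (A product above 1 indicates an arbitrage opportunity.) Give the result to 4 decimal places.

CHF→ILS→INR→CHF: 3.108 × 25.49 × 0.01222 = 0.96810
ZAR→SEK→INR→ZAR: 0.5704 × 7.09 × 0.2079 = 0.84078
Maximum is CHF→ILS→INR→CHF at 0.9681; no arbitrage — every cycle loses value.

0.9681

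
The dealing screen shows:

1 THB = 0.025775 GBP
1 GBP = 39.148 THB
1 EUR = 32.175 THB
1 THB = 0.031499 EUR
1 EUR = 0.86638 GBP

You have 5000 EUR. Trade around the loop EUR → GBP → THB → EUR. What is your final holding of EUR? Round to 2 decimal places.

5341.76

5000 EUR × 0.86638 = 4331.9 GBP
4331.9 GBP × 39.148 = 169585.2212 THB
169585.2212 THB × 0.031499 = 5341.7648825788 EUR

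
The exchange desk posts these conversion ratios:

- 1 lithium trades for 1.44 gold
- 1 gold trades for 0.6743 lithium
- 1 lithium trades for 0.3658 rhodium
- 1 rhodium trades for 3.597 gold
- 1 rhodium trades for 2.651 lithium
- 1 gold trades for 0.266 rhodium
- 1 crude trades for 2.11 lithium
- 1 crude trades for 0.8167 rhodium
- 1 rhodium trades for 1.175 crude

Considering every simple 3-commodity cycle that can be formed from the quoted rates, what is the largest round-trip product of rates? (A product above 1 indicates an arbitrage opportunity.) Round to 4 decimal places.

rhodium→lithium→gold→rhodium: 2.651 × 1.44 × 0.266 = 1.01544
rhodium→crude→lithium→rhodium: 1.175 × 2.11 × 0.3658 = 0.90691
rhodium→gold→lithium→rhodium: 3.597 × 0.6743 × 0.3658 = 0.88723
Maximum is rhodium→lithium→gold→rhodium at 1.0154; arbitrage exists.

1.0154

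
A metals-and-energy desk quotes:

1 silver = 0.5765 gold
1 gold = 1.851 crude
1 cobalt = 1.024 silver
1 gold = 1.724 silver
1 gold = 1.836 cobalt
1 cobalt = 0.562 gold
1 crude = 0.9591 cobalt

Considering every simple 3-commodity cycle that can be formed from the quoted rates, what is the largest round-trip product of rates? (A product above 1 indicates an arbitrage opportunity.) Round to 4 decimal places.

silver→gold→cobalt→silver: 0.5765 × 1.836 × 1.024 = 1.08386
gold→crude→cobalt→gold: 1.851 × 0.9591 × 0.562 = 0.99772
Maximum is silver→gold→cobalt→silver at 1.0839; arbitrage exists.

1.0839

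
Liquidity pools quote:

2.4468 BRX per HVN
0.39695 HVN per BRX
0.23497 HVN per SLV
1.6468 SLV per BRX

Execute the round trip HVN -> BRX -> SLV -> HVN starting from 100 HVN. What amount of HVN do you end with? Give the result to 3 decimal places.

94.679

100 HVN × 2.4468 = 244.68 BRX
244.68 BRX × 1.6468 = 402.939024 SLV
402.939024 SLV × 0.23497 = 94.67858246928 HVN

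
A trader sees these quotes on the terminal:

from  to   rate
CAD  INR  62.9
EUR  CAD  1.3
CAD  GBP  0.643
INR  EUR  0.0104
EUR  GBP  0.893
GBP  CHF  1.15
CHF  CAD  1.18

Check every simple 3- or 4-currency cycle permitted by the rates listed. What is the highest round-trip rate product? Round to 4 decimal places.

CAD→GBP→CHF→CAD: 0.643 × 1.15 × 1.18 = 0.87255
EUR→CAD→INR→EUR: 1.3 × 62.9 × 0.0104 = 0.85041
Maximum is CAD→GBP→CHF→CAD at 0.8726; no arbitrage — every cycle loses value.

0.8726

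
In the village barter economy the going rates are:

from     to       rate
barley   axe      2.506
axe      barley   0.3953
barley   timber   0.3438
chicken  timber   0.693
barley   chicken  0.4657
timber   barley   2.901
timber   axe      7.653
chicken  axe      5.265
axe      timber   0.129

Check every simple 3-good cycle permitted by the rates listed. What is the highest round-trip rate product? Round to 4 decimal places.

axe→barley→timber→axe: 0.3953 × 0.3438 × 7.653 = 1.04007
axe→barley→chicken→axe: 0.3953 × 0.4657 × 5.265 = 0.96924
axe→timber→barley→axe: 0.129 × 2.901 × 2.506 = 0.93782
barley→chicken→timber→barley: 0.4657 × 0.693 × 2.901 = 0.93624
Maximum is axe→barley→timber→axe at 1.0401; arbitrage exists.

1.0401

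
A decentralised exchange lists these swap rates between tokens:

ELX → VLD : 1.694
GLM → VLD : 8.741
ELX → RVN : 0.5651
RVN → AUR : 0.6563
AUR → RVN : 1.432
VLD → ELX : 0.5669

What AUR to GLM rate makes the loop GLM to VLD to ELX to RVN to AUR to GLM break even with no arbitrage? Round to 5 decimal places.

Known legs of the cycle: 8.741 × 0.5669 × 0.5651 × 0.6563 = 1.837787480972977
For no arbitrage the full-cycle product must be 1, so the missing rate is 1 / 1.837787480972977 ≈ 0.5441326.

0.54413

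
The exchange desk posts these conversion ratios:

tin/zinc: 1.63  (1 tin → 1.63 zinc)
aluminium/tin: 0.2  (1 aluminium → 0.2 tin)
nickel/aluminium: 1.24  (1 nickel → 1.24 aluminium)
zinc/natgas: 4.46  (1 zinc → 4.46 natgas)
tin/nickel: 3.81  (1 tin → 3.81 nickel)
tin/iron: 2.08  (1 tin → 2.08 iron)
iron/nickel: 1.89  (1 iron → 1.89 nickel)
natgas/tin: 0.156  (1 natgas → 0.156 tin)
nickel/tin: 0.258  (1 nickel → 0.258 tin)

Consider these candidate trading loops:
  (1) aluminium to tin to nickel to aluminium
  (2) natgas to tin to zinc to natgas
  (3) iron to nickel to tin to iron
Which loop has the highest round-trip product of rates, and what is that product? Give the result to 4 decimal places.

(1) 0.2 × 3.81 × 1.24 = 0.94488
(2) 0.156 × 1.63 × 4.46 = 1.13409
(3) 1.89 × 0.258 × 2.08 = 1.01425
Highest is cycle (2) at 1.1341 (>1, arbitrage).

1.1341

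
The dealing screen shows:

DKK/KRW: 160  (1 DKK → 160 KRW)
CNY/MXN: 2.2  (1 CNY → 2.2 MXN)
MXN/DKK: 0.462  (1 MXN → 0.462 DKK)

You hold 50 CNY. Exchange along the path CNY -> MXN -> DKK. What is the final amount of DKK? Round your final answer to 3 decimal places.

50 CNY × 2.2 = 110 MXN
110 MXN × 0.462 = 50.82 DKK

50.820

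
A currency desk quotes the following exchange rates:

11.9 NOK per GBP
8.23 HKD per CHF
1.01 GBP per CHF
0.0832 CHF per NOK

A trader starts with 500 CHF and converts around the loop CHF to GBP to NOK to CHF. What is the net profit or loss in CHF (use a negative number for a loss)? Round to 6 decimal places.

500 CHF × 1.01 = 505 GBP
505 GBP × 11.9 = 6009.5 NOK
6009.5 NOK × 0.0832 = 499.9904 CHF
Net change: 499.9904 − 500 = -0.0096 CHF

-0.009600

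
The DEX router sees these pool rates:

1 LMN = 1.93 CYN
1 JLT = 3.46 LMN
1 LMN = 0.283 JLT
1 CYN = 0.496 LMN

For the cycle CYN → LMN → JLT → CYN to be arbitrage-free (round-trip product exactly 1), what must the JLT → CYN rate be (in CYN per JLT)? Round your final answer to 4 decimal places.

7.1241

Known legs of the cycle: 0.496 × 0.283 = 0.140368
For no arbitrage the full-cycle product must be 1, so the missing rate is 1 / 0.140368 ≈ 7.124131.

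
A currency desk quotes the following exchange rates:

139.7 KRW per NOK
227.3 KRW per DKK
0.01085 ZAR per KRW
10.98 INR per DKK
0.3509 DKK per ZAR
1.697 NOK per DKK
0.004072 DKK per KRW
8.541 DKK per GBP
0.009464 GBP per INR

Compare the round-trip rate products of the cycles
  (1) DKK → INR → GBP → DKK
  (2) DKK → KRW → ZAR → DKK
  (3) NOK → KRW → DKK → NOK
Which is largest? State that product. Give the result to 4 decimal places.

0.9654

(1) 10.98 × 0.009464 × 8.541 = 0.88754
(2) 227.3 × 0.01085 × 0.3509 = 0.86539
(3) 139.7 × 0.004072 × 1.697 = 0.96535
Highest is cycle (3) at 0.9654 (≤1, no arbitrage).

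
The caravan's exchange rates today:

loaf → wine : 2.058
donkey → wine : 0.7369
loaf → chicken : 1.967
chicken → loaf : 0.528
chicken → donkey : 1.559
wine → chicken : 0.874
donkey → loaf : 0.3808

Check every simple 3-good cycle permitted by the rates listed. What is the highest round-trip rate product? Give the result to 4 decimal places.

donkey→loaf→chicken→donkey: 0.3808 × 1.967 × 1.559 = 1.16774
donkey→wine→chicken→donkey: 0.7369 × 0.874 × 1.559 = 1.00407
loaf→wine→chicken→loaf: 2.058 × 0.874 × 0.528 = 0.94971
Maximum is donkey→loaf→chicken→donkey at 1.1677; arbitrage exists.

1.1677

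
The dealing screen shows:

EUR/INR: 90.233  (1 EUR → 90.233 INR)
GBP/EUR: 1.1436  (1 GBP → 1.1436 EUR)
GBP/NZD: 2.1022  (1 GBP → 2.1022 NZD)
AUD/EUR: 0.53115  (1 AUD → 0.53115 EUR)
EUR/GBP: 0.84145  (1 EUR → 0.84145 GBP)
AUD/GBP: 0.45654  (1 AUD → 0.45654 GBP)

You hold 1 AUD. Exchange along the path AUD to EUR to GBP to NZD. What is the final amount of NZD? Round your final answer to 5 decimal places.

1 AUD × 0.53115 = 0.53115 EUR
0.53115 EUR × 0.84145 = 0.4469361675 GBP
0.4469361675 GBP × 2.1022 = 0.9395492113185 NZD

0.93955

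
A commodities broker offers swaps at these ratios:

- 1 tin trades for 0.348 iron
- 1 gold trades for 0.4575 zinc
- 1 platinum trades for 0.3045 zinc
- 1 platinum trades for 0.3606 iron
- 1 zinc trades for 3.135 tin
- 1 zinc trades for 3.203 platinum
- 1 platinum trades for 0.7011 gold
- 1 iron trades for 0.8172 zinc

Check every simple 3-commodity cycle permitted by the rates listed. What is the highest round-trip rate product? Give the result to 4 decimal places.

gold→zinc→platinum→gold: 0.4575 × 3.203 × 0.7011 = 1.02737
platinum→iron→zinc→platinum: 0.3606 × 0.8172 × 3.203 = 0.94387
tin→iron→zinc→tin: 0.348 × 0.8172 × 3.135 = 0.89155
Maximum is gold→zinc→platinum→gold at 1.0274; arbitrage exists.

1.0274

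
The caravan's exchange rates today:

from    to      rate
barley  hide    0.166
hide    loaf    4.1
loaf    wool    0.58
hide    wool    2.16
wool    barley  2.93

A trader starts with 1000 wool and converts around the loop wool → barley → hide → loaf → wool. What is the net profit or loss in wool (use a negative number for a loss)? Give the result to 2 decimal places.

156.61

1000 wool × 2.93 = 2930 barley
2930 barley × 0.166 = 486.38 hide
486.38 hide × 4.1 = 1994.158 loaf
1994.158 loaf × 0.58 = 1156.61164 wool
Net change: 1156.61164 − 1000 = 156.61164 wool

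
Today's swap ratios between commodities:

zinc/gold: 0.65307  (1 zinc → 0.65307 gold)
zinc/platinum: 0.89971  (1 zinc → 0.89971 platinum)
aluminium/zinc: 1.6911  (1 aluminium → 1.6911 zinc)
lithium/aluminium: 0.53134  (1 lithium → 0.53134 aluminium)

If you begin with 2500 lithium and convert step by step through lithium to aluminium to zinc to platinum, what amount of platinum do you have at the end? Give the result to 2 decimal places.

2500 lithium × 0.53134 = 1328.35 aluminium
1328.35 aluminium × 1.6911 = 2246.372685 zinc
2246.372685 zinc × 0.89971 = 2021.08396842135 platinum

2021.08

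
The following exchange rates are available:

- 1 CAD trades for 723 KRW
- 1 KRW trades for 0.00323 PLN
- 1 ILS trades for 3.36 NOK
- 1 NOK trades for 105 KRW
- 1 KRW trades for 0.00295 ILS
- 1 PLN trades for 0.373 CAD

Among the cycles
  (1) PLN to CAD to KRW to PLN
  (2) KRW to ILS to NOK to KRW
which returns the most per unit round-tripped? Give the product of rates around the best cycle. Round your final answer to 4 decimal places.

(1) 0.373 × 723 × 0.00323 = 0.87106
(2) 0.00295 × 3.36 × 105 = 1.04076
Highest is cycle (2) at 1.0408 (>1, arbitrage).

1.0408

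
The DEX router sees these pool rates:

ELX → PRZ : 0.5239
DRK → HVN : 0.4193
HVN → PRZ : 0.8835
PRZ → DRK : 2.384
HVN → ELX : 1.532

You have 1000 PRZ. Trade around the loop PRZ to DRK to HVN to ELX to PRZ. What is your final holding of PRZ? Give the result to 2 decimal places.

802.30

1000 PRZ × 2.384 = 2384 DRK
2384 DRK × 0.4193 = 999.6112 HVN
999.6112 HVN × 1.532 = 1531.4043584 ELX
1531.4043584 ELX × 0.5239 = 802.30274336576 PRZ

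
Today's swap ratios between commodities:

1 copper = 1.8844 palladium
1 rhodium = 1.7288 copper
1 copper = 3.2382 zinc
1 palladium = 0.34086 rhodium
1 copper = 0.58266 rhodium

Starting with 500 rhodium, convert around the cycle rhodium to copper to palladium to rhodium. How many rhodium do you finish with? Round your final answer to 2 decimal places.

555.22

500 rhodium × 1.7288 = 864.4 copper
864.4 copper × 1.8844 = 1628.87536 palladium
1628.87536 palladium × 0.34086 = 555.2184552096 rhodium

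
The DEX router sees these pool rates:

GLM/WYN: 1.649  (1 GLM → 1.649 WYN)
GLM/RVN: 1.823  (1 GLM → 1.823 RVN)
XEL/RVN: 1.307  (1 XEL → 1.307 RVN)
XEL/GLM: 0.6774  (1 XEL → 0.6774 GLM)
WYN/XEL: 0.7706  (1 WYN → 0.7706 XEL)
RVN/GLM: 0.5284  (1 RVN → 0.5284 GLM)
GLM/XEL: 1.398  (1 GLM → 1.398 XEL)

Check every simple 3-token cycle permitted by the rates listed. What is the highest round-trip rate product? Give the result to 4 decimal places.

0.9655

XEL→RVN→GLM→XEL: 1.307 × 0.5284 × 1.398 = 0.96549
XEL→GLM→WYN→XEL: 0.6774 × 1.649 × 0.7706 = 0.86079
Maximum is XEL→RVN→GLM→XEL at 0.9655; no arbitrage — every cycle loses value.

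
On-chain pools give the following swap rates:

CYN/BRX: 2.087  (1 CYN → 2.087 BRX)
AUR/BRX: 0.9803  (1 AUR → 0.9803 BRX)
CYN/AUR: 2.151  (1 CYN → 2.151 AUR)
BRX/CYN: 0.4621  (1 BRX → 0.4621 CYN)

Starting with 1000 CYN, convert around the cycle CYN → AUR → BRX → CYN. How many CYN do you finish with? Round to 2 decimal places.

1000 CYN × 2.151 = 2151 AUR
2151 AUR × 0.9803 = 2108.6253 BRX
2108.6253 BRX × 0.4621 = 974.39575113 CYN

974.40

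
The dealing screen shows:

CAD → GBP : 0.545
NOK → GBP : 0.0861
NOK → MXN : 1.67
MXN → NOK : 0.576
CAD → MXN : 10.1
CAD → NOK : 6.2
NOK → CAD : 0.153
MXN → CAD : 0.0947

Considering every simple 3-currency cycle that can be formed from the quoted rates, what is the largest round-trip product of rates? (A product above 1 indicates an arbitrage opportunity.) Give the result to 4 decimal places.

0.9805

MXN→CAD→NOK→MXN: 0.0947 × 6.2 × 1.67 = 0.98052
MXN→NOK→CAD→MXN: 0.576 × 0.153 × 10.1 = 0.89009
Maximum is MXN→CAD→NOK→MXN at 0.9805; no arbitrage — every cycle loses value.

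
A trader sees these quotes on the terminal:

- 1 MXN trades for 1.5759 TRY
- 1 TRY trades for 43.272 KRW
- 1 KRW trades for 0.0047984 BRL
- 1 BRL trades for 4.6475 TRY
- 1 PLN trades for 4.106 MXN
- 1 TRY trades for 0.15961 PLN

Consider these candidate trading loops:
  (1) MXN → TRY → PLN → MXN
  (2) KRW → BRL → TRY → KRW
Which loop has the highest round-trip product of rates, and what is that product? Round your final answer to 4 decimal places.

1.0328

(1) 1.5759 × 0.15961 × 4.106 = 1.03278
(2) 0.0047984 × 4.6475 × 43.272 = 0.96499
Highest is cycle (1) at 1.0328 (>1, arbitrage).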